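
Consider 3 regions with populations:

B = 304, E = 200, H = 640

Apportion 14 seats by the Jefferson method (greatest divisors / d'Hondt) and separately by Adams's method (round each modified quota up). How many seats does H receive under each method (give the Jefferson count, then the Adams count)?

8 and 7

Jefferson: B 4, E 2, H 8.
Adams: B 4, E 3, H 7.
H gets 8 under Jefferson and 7 under Adams.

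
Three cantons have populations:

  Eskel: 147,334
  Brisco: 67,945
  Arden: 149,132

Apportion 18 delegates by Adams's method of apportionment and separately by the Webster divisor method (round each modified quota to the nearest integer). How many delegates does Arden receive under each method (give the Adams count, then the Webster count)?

Adams: Eskel 7, Brisco 4, Arden 7.
Webster: Eskel 7, Brisco 3, Arden 8.
Arden gets 7 under Adams and 8 under Webster.

7 and 8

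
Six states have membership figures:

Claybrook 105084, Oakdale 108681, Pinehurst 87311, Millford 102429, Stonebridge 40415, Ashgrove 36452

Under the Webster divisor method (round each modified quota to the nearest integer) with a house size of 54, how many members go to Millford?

11

Standard divisor 480372/54 ≈ 8895.778; standard quotas: Claybrook 11.813, Oakdale 12.217, Pinehurst 9.815, Millford 11.514, Stonebridge 4.543, Ashgrove 4.098.
Rounding to the nearest integer gives 12, 12, 10, 12, 5, 4 = 55 seats, so the divisor must be adjusted.
With modified divisor 8940: modified quotas Claybrook 11.754, Oakdale 12.157, Pinehurst 9.766, Millford 11.457, Stonebridge 4.521, Ashgrove 4.077.
Rounding to the nearest integer: Claybrook 12, Oakdale 12, Pinehurst 10, Millford 11, Stonebridge 5, Ashgrove 4 (total 54).
Millford receives 11.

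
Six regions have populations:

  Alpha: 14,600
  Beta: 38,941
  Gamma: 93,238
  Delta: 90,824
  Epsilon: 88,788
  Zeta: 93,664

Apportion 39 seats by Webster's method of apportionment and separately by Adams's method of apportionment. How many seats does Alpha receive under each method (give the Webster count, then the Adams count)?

Webster: Alpha 1, Beta 4, Gamma 9, Delta 8, Epsilon 8, Zeta 9.
Adams: Alpha 2, Beta 4, Gamma 8, Delta 8, Epsilon 8, Zeta 9.
Alpha gets 1 under Webster and 2 under Adams.

1 and 2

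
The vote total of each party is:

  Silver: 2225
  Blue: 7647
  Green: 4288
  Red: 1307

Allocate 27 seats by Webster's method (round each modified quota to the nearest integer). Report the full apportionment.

Standard divisor 15467/27 ≈ 572.852; standard quotas: Silver 3.884, Blue 13.349, Green 7.485, Red 2.282.
Rounding to the nearest integer gives 4, 13, 7, 2 = 26 seats, so the divisor must be adjusted.
With modified divisor 570: modified quotas Silver 3.904, Blue 13.416, Green 7.523, Red 2.293.
Rounding to the nearest integer: Silver 4, Blue 13, Green 8, Red 2 (total 27).

Silver=4; Blue=13; Green=8; Red=2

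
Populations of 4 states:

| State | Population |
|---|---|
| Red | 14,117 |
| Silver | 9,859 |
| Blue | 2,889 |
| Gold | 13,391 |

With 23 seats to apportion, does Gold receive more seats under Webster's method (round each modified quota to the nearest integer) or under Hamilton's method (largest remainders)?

Webster: Red 8, Silver 6, Blue 2, Gold 7.
Hamilton: Red 8, Silver 5, Blue 2, Gold 8.
Gold gets 7 under Webster and 8 under Hamilton.

Hamilton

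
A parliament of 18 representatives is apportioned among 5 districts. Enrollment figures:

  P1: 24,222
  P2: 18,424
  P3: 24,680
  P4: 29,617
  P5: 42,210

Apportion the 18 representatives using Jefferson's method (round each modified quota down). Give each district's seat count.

P1: 3; P2: 2; P3: 3; P4: 4; P5: 6

Standard divisor 139153/18 ≈ 7730.722; standard quotas: P1 3.133, P2 2.383, P3 3.192, P4 3.831, P5 5.460.
Rounding down gives 3, 2, 3, 3, 5 = 16 seats, so the divisor must be adjusted.
With modified divisor 6600: modified quotas P1 3.670, P2 2.792, P3 3.739, P4 4.487, P5 6.395.
Rounding down: P1 3, P2 2, P3 3, P4 4, P5 6 (total 18).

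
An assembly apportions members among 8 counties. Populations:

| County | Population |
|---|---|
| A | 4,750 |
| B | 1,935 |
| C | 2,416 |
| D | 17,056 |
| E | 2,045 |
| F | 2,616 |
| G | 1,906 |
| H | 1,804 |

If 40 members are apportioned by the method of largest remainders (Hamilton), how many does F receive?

Standard divisor: 34528 ÷ 40 ≈ 863.2.
Standard quotas: A 5.5028, B 2.2417, C 2.7989, D 19.7590, E 2.3691, F 3.0306, G 2.2081, H 2.0899.
Lower quotas: A 5, B 2, C 2, D 19, E 2, F 3, G 2, H 2 (sum 37, leaving 3 seats).
Remainders in descending order: C 0.7989, D 0.7590, A 0.5028, E 0.3691, B 0.2417, G 0.2081, H 0.0899, F 0.0306.
Largest remainders: C, D, A receive the extra seats.
F receives 3.

3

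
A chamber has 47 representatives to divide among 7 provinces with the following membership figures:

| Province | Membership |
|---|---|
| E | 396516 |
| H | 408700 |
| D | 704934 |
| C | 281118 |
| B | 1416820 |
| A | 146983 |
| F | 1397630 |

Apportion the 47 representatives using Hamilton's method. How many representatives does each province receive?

E: 4, H: 4, D: 7, C: 3, B: 14, A: 1, F: 14

The standard divisor is 4752701/47 ≈ 101121.298.
Standard quotas: E 3.9212, H 4.0417, D 6.9712, C 2.7800, B 14.0111, A 1.4535, F 13.8213.
Lower quotas: E 3, H 4, D 6, C 2, B 14, A 1, F 13 (sum 43, leaving 4 seats).
Remainders in descending order: D 0.9712, E 0.9212, F 0.8213, C 0.7800, A 0.4535, H 0.0417, B 0.0111.
Largest remainders: D, E, F, C receive the extra seats.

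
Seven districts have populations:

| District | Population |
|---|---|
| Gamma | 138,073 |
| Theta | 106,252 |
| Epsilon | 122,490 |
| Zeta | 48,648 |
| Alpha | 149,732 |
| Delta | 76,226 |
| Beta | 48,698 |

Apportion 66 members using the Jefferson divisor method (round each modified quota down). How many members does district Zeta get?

4

Standard divisor 690119/66 ≈ 10456.348; standard quotas: Gamma 13.205, Theta 10.161, Epsilon 11.714, Zeta 4.652, Alpha 14.320, Delta 7.290, Beta 4.657.
Rounding down gives 13, 10, 11, 4, 14, 7, 4 = 63 seats, so the divisor must be adjusted.
With modified divisor 9800: modified quotas Gamma 14.089, Theta 10.842, Epsilon 12.499, Zeta 4.964, Alpha 15.279, Delta 7.778, Beta 4.969.
Rounding down: Gamma 14, Theta 10, Epsilon 12, Zeta 4, Alpha 15, Delta 7, Beta 4 (total 66).
Zeta receives 4.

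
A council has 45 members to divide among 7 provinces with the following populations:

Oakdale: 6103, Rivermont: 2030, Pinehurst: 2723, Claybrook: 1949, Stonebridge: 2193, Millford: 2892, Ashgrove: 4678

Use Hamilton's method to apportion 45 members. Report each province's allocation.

Standard divisor: 22568 ÷ 45 ≈ 501.511.
Standard quotas: Oakdale 12.1692, Rivermont 4.0478, Pinehurst 5.4296, Claybrook 3.8863, Stonebridge 4.3728, Millford 5.7666, Ashgrove 9.3278.
Lower quotas: Oakdale 12, Rivermont 4, Pinehurst 5, Claybrook 3, Stonebridge 4, Millford 5, Ashgrove 9 (sum 42, leaving 3 seats).
Remainders in descending order: Claybrook 0.8863, Millford 0.7666, Pinehurst 0.4296, Stonebridge 0.3728, Ashgrove 0.3278, Oakdale 0.1692, Rivermont 0.0478.
Largest remainders: Claybrook, Millford, Pinehurst receive the extra seats.

Oakdale=12; Rivermont=4; Pinehurst=6; Claybrook=4; Stonebridge=4; Millford=6; Ashgrove=9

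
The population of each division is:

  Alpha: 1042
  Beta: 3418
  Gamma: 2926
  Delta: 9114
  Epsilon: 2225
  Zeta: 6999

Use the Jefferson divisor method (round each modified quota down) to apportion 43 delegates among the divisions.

Alpha 1, Beta 6, Gamma 5, Delta 16, Epsilon 3, Zeta 12

Standard divisor 25724/43 ≈ 598.233; standard quotas: Alpha 1.742, Beta 5.713, Gamma 4.891, Delta 15.235, Epsilon 3.719, Zeta 11.699.
Rounding down gives 1, 5, 4, 15, 3, 11 = 39 seats, so the divisor must be adjusted.
With modified divisor 560: modified quotas Alpha 1.861, Beta 6.104, Gamma 5.225, Delta 16.275, Epsilon 3.973, Zeta 12.498.
Rounding down: Alpha 1, Beta 6, Gamma 5, Delta 16, Epsilon 3, Zeta 12 (total 43).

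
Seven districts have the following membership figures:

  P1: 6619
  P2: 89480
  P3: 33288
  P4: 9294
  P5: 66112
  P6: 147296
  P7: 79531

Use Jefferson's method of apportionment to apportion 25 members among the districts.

Standard divisor 431620/25 ≈ 17264.8; standard quotas: P1 0.383, P2 5.183, P3 1.928, P4 0.538, P5 3.829, P6 8.532, P7 4.607.
Rounding down gives 0, 5, 1, 0, 3, 8, 4 = 21 seats, so the divisor must be adjusted.
With modified divisor 15400: modified quotas P1 0.430, P2 5.810, P3 2.162, P4 0.604, P5 4.293, P6 9.565, P7 5.164.
Rounding down: P1 0, P2 5, P3 2, P4 0, P5 4, P6 9, P7 5 (total 25).

P1 0, P2 5, P3 2, P4 0, P5 4, P6 9, P7 5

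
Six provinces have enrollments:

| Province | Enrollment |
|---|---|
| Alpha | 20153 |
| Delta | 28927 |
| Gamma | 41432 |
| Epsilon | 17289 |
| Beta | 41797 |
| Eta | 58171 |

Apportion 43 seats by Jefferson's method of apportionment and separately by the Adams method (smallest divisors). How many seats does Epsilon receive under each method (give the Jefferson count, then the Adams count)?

Jefferson: Alpha 4, Delta 6, Gamma 9, Epsilon 3, Beta 9, Eta 12.
Adams: Alpha 4, Delta 6, Gamma 8, Epsilon 4, Beta 9, Eta 12.
Epsilon gets 3 under Jefferson and 4 under Adams.

3 and 4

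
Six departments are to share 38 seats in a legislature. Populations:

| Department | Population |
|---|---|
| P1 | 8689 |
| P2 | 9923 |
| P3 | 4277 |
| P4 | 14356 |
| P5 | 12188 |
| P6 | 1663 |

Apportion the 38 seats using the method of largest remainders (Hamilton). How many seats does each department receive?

P1=7; P2=7; P3=3; P4=11; P5=9; P6=1

Standard divisor: 51096 ÷ 38 ≈ 1344.632.
Standard quotas: P1 6.4620, P2 7.3797, P3 3.1808, P4 10.6765, P5 9.0642, P6 1.2368.
Lower quotas: P1 6, P2 7, P3 3, P4 10, P5 9, P6 1 (sum 36, leaving 2 seats).
Remainders in descending order: P4 0.6765, P1 0.4620, P2 0.3797, P6 0.2368, P3 0.1808, P5 0.0642.
Largest remainders: P4, P1 receive the extra seats.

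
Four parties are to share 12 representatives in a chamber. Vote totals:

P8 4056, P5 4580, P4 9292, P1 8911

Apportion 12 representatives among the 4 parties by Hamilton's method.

Total 26839; standard divisor 26839/12 ≈ 2236.583.
Standard quotas: P8 1.8135, P5 2.0478, P4 4.1546, P1 3.9842.
Lower quotas: P8 1, P5 2, P4 4, P1 3 (sum 10, leaving 2 seats).
Remainders in descending order: P1 0.9842, P8 0.8135, P4 0.1546, P5 0.0478.
The surplus seats go to P1, P8.

P8 2, P5 2, P4 4, P1 4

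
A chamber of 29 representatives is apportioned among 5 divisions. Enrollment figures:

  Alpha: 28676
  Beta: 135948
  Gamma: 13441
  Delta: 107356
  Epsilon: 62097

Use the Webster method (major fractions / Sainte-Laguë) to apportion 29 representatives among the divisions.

Standard divisor 347518/29 ≈ 11983.379; standard quotas: Alpha 2.393, Beta 11.345, Gamma 1.122, Delta 8.959, Epsilon 5.182.
Rounding to the nearest integer gives 2, 11, 1, 9, 5 = 28 seats, so the divisor must be adjusted.
With modified divisor 11600: modified quotas Alpha 2.472, Beta 11.720, Gamma 1.159, Delta 9.255, Epsilon 5.353.
Rounding to the nearest integer: Alpha 2, Beta 12, Gamma 1, Delta 9, Epsilon 5 (total 29).

Alpha=2; Beta=12; Gamma=1; Delta=9; Epsilon=5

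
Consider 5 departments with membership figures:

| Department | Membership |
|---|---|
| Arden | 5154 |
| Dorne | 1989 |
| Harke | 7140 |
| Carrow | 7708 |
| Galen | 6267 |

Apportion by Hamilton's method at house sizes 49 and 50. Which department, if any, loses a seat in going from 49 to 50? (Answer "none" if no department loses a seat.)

At 49 seats: Arden 9, Dorne 4, Harke 12, Carrow 13, Galen 11.
At 50 seats: Arden 9, Dorne 3, Harke 13, Carrow 14, Galen 11.
Dorne drops from 4 to 3.

Dorne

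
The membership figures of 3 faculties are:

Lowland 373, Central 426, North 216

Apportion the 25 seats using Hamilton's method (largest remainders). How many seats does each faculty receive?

Standard divisor: 1015 ÷ 25 ≈ 40.6.
Standard quotas: Lowland 9.187, Central 10.493, North 5.320.
Lower quotas: Lowland 9, Central 10, North 5 (sum 24, leaving 1 seat).
Remainders in descending order: Central 0.493, North 0.320, Lowland 0.187.
Largest remainder: Central receives the extra seat.

Lowland 9, Central 11, North 5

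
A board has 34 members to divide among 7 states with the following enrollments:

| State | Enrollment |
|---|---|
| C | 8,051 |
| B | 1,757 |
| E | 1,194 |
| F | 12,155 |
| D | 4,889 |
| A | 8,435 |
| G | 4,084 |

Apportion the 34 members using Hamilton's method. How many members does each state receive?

C=7; B=2; E=1; F=10; D=4; A=7; G=3

Total 40565; standard divisor 40565/34 ≈ 1193.088.
Standard quotas: C 6.7480, B 1.4726, E 1.0008, F 10.1878, D 4.0978, A 7.0699, G 3.4230.
Lower quotas: C 6, B 1, E 1, F 10, D 4, A 7, G 3 (sum 32, leaving 2 seats).
Remainders in descending order: C 0.7480, B 0.4726, G 0.4230, F 0.1878, D 0.0978, A 0.0699, E 0.0008.
The surplus seats go to C, B.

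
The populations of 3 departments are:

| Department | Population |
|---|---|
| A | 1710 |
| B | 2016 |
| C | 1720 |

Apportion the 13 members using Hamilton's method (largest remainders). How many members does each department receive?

A: 4, B: 5, C: 4

The standard divisor is 5446/13 ≈ 418.923.
Standard quotas: A 4.082, B 4.812, C 4.106.
Lower quotas: A 4, B 4, C 4 (sum 12, leaving 1 seat).
Remainders in descending order: B 0.812, C 0.106, A 0.082.
The surplus seat goes to B.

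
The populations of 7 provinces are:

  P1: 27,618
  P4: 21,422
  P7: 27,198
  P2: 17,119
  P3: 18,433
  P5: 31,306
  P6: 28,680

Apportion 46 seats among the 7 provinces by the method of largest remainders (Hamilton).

P1: 7; P4: 6; P7: 7; P2: 5; P3: 5; P5: 8; P6: 8

Total 171776; standard divisor 171776/46 ≈ 3734.261.
Standard quotas: P1 7.3958, P4 5.7366, P7 7.2834, P2 4.5843, P3 4.9362, P5 8.3835, P6 7.6802.
Lower quotas: P1 7, P4 5, P7 7, P2 4, P3 4, P5 8, P6 7 (sum 42, leaving 4 seats).
Remainders in descending order: P3 0.9362, P4 0.7366, P6 0.6802, P2 0.5843, P1 0.3958, P5 0.3835, P7 0.2834.
Largest remainders: P3, P4, P6, P2 receive the extra seats.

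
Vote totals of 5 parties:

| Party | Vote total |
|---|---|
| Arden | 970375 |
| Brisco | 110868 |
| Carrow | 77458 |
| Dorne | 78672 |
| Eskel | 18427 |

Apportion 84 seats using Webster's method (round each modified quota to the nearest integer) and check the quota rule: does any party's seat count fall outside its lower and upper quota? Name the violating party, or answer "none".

Standard quotas: Arden 64.908, Brisco 7.416, Carrow 5.181, Dorne 5.262, Eskel 1.233.
Webster allocation: Arden 66, Brisco 7, Carrow 5, Dorne 5, Eskel 1.
Arden has quota 64.908 (lower 64, upper 65) but receives 66 — outside the quota interval.

Arden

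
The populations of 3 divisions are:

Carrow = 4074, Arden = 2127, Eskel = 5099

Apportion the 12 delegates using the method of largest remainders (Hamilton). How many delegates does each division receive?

The standard divisor is 11300/12 ≈ 941.667.
Standard quotas: Carrow 4.3264, Arden 2.2588, Eskel 5.4149.
Lower quotas: Carrow 4, Arden 2, Eskel 5 (sum 11, leaving 1 seat).
Remainders in descending order: Eskel 0.4149, Carrow 0.3264, Arden 0.2588.
The surplus seat goes to Eskel.

Carrow: 4, Arden: 2, Eskel: 6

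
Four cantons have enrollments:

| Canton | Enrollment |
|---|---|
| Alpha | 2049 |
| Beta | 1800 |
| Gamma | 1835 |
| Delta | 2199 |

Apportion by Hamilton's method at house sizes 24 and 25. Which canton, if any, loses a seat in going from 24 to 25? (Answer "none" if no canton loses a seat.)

At 24 seats: Alpha 6, Beta 5, Gamma 6, Delta 7.
At 25 seats: Alpha 6, Beta 6, Gamma 6, Delta 7.
No canton's allocation decreased.

none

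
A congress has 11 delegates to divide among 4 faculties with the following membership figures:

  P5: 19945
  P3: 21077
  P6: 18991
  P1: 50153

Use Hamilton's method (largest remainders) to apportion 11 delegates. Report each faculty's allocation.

P5 2; P3 2; P6 2; P1 5

Standard divisor: 110166 ÷ 11 ≈ 10015.091.
Standard quotas: P5 1.9915, P3 2.1045, P6 1.8962, P1 5.0077.
Lower quotas: P5 1, P3 2, P6 1, P1 5 (sum 9, leaving 2 seats).
Remainders in descending order: P5 0.9915, P6 0.8962, P3 0.1045, P1 0.0077.
The surplus seats go to P5, P6.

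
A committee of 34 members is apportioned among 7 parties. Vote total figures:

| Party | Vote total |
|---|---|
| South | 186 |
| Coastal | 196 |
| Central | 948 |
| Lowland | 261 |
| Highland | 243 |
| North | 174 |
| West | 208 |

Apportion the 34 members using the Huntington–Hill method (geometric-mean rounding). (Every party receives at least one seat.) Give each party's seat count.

South 3; Coastal 3; Central 14; Lowland 4; Highland 4; North 3; West 3

With divisor 68: modified quotas South 2.735, Coastal 2.882, Central 13.941, Lowland 3.838, Highland 3.574, North 2.559, West 3.059.
Geometric-mean thresholds: South √(2·3)=2.449, Coastal √(2·3)=2.449, Central √(13·14)=13.491, Lowland √(3·4)=3.464, Highland √(3·4)=3.464, North √(2·3)=2.449, West √(3·4)=3.464.
Each quota rounded against its threshold gives South 3, Coastal 3, Central 14, Lowland 4, Highland 4, North 3, West 3 (total 34).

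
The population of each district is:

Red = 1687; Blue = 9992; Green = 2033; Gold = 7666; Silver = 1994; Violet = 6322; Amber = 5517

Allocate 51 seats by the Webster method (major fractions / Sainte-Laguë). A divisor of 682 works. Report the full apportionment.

With modified divisor 682: modified quotas Red 2.474, Blue 14.651, Green 2.981, Gold 11.240, Silver 2.924, Violet 9.270, Amber 8.089.
Rounding to the nearest integer: Red 2, Blue 15, Green 3, Gold 11, Silver 3, Violet 9, Amber 8 (total 51).

Red: 2, Blue: 15, Green: 3, Gold: 11, Silver: 3, Violet: 9, Amber: 8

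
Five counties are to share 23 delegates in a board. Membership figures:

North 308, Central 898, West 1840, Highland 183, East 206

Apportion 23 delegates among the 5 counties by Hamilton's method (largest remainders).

Total 3435; standard divisor 3435/23 ≈ 149.348.
Standard quotas: North 2.062, Central 6.013, West 12.320, Highland 1.225, East 1.379.
Lower quotas: North 2, Central 6, West 12, Highland 1, East 1 (sum 22, leaving 1 seat).
Remainders in descending order: East 0.379, West 0.320, Highland 0.225, North 0.062, Central 0.013.
The surplus seat goes to East.

North 2, Central 6, West 12, Highland 1, East 2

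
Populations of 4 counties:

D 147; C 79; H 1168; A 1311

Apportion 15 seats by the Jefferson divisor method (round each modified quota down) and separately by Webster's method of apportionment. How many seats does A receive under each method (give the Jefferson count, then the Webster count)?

8 and 7

Jefferson: D 0, C 0, H 7, A 8.
Webster: D 1, C 0, H 7, A 7.
A gets 8 under Jefferson and 7 under Webster.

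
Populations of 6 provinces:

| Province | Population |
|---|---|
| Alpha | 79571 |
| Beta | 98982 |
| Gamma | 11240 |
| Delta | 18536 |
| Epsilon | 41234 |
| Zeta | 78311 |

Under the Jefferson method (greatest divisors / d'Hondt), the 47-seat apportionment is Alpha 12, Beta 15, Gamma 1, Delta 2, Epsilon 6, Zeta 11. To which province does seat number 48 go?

Zeta

Priority for the next seat is population ÷ (current seats + 1).
Priorities: Alpha 6120.846, Beta 6186.375, Gamma 5620.000, Delta 6178.667, Epsilon 5890.571, Zeta 6525.917.
Highest priority: Zeta.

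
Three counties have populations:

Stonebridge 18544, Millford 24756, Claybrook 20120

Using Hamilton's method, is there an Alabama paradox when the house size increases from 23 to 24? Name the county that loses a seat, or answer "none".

none

At 23 seats: Stonebridge 7, Millford 9, Claybrook 7.
At 24 seats: Stonebridge 7, Millford 9, Claybrook 8.
No county's allocation decreased.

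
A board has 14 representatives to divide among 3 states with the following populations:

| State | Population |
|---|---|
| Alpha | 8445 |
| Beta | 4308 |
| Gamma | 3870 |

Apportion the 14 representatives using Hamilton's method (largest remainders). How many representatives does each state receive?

Standard divisor: 16623 ÷ 14 ≈ 1187.357.
Standard quotas: Alpha 7.1124, Beta 3.6282, Gamma 3.2593.
Lower quotas: Alpha 7, Beta 3, Gamma 3 (sum 13, leaving 1 seat).
Remainders in descending order: Beta 0.6282, Gamma 0.2593, Alpha 0.1124.
Largest remainder: Beta receives the extra seat.

Alpha 7; Beta 4; Gamma 3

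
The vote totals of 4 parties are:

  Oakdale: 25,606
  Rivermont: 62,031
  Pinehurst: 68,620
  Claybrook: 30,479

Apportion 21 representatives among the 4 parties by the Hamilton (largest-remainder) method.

Oakdale 3, Rivermont 7, Pinehurst 8, Claybrook 3

Standard divisor: 186736 ÷ 21 ≈ 8892.19.
Standard quotas: Oakdale 2.8796, Rivermont 6.9759, Pinehurst 7.7169, Claybrook 3.4276.
Lower quotas: Oakdale 2, Rivermont 6, Pinehurst 7, Claybrook 3 (sum 18, leaving 3 seats).
Remainders in descending order: Rivermont 0.9759, Oakdale 0.8796, Pinehurst 0.7169, Claybrook 0.4276.
The surplus seats go to Rivermont, Oakdale, Pinehurst.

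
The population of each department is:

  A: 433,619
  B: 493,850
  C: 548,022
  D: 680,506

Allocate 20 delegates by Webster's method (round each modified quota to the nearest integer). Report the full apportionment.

Standard divisor 2155997/20 ≈ 107799.85; standard quotas: A 4.022, B 4.581, C 5.084, D 6.313.
Rounding to the nearest integer gives A 4, B 5, C 5, D 6 — total 20, matching the house size, so no adjustment is needed.

A: 4, B: 5, C: 5, D: 6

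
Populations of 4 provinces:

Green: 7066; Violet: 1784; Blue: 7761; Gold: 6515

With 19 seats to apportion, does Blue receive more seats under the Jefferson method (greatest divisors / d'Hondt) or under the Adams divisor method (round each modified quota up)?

Jefferson

Jefferson: Green 6, Violet 1, Blue 7, Gold 5.
Adams: Green 6, Violet 2, Blue 6, Gold 5.
Blue gets 7 under Jefferson and 6 under Adams.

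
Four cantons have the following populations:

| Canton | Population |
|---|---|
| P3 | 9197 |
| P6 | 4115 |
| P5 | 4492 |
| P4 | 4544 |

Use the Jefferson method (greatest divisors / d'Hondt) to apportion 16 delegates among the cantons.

P3: 7, P6: 3, P5: 3, P4: 3

Standard divisor 22348/16 ≈ 1396.75; standard quotas: P3 6.585, P6 2.946, P5 3.216, P4 3.253.
Rounding down gives 6, 2, 3, 3 = 14 seats, so the divisor must be adjusted.
With modified divisor 1200: modified quotas P3 7.664, P6 3.429, P5 3.743, P4 3.787.
Rounding down: P3 7, P6 3, P5 3, P4 3 (total 16).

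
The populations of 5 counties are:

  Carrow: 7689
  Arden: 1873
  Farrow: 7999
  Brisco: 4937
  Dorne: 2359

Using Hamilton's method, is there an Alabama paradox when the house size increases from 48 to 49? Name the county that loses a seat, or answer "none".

Dorne

At 48 seats: Carrow 15, Arden 4, Farrow 15, Brisco 9, Dorne 5.
At 49 seats: Carrow 15, Arden 4, Farrow 16, Brisco 10, Dorne 4.
Dorne drops from 5 to 4.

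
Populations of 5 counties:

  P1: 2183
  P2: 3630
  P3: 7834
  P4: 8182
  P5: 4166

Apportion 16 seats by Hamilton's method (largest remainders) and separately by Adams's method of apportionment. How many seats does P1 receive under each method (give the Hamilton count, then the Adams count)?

1 and 2

Hamilton: P1 1, P2 2, P3 5, P4 5, P5 3.
Adams: P1 2, P2 2, P3 4, P4 5, P5 3.
P1 gets 1 under Hamilton and 2 under Adams.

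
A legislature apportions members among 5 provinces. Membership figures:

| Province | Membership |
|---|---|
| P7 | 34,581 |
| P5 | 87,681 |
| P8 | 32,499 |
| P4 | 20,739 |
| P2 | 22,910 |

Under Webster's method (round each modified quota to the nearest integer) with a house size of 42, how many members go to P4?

4

Standard divisor 198410/42 ≈ 4724.048; standard quotas: P7 7.320, P5 18.561, P8 6.879, P4 4.390, P2 4.850.
Rounding to the nearest integer gives P7 7, P5 19, P8 7, P4 4, P2 5 — total 42, matching the house size, so no adjustment is needed.
P4 receives 4.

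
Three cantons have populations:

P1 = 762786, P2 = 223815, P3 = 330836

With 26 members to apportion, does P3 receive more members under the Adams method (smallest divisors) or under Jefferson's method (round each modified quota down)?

Adams: P1 14, P2 5, P3 7.
Jefferson: P1 16, P2 4, P3 6.
P3 gets 7 under Adams and 6 under Jefferson.

Adams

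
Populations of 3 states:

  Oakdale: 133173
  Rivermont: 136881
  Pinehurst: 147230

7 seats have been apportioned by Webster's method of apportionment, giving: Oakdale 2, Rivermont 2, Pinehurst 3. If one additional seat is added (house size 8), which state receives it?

Priority for the next seat is population ÷ (current seats + 0.5).
Priorities: Oakdale 53269.200, Rivermont 54752.400, Pinehurst 42065.714.
Highest priority: Rivermont.

Rivermont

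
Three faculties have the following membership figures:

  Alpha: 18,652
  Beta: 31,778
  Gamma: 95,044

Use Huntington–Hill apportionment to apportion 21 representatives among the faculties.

With divisor 7075: modified quotas Alpha 2.636, Beta 4.492, Gamma 13.434.
Geometric-mean thresholds: Alpha √(2·3)=2.449, Beta √(4·5)=4.472, Gamma √(13·14)=13.491.
Each quota rounded against its threshold gives Alpha 3, Beta 5, Gamma 13 (total 21).

Alpha=3; Beta=5; Gamma=13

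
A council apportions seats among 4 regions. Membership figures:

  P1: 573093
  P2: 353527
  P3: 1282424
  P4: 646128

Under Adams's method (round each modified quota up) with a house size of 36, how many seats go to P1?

Standard divisor 2855172/36 ≈ 79310.333; standard quotas: P1 7.226, P2 4.458, P3 16.170, P4 8.147.
Rounding up gives 8, 5, 17, 9 = 39 seats, so the divisor must be adjusted.
With modified divisor 83700: modified quotas P1 6.847, P2 4.224, P3 15.322, P4 7.720.
Rounding up: P1 7, P2 5, P3 16, P4 8 (total 36).
P1 receives 7.

7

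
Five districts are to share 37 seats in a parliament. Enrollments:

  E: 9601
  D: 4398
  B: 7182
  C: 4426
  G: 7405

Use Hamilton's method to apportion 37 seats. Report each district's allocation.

The standard divisor is 33012/37 ≈ 892.216.
Standard quotas: E 10.7608, D 4.9293, B 8.0496, C 4.9607, G 8.2996.
Lower quotas: E 10, D 4, B 8, C 4, G 8 (sum 34, leaving 3 seats).
Remainders in descending order: C 0.9607, D 0.9293, E 0.7608, G 0.2996, B 0.0496.
Largest remainders: C, D, E receive the extra seats.

E: 11, D: 5, B: 8, C: 5, G: 8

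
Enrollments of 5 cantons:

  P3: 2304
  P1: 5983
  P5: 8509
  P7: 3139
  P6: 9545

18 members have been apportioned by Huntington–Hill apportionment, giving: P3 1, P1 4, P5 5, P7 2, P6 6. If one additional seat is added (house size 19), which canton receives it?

P3

Priority for the next seat is population ÷ (√(s·(s+1))).
Priorities: P3 1629.174, P1 1337.839, P5 1553.524, P7 1281.491, P6 1472.825.
Highest priority: P3.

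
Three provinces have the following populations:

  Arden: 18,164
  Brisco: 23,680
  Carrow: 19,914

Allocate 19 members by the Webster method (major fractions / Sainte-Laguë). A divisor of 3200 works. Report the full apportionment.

With modified divisor 3200: modified quotas Arden 5.676, Brisco 7.400, Carrow 6.223.
Rounding to the nearest integer: Arden 6, Brisco 7, Carrow 6 (total 19).

Arden: 6, Brisco: 7, Carrow: 6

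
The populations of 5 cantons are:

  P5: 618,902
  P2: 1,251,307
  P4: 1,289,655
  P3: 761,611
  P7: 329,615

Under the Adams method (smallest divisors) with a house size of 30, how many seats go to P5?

4

Standard divisor 4251090/30 ≈ 141703; standard quotas: P5 4.368, P2 8.830, P4 9.101, P3 5.375, P7 2.326.
Rounding up gives 5, 9, 10, 6, 3 = 33 seats, so the divisor must be adjusted.
With modified divisor 155600: modified quotas P5 3.978, P2 8.042, P4 8.288, P3 4.895, P7 2.118.
Rounding up: P5 4, P2 9, P4 9, P3 5, P7 3 (total 30).
P5 receives 4.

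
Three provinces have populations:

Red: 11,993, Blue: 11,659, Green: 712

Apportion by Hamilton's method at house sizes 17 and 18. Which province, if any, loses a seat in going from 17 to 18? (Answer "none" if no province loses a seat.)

Green

At 17 seats: Red 8, Blue 8, Green 1.
At 18 seats: Red 9, Blue 9, Green 0.
Green drops from 1 to 0.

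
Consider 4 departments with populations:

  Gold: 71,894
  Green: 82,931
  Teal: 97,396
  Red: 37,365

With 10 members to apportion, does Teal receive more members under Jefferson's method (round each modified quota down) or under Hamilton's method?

Jefferson: Gold 2, Green 3, Teal 4, Red 1.
Hamilton: Gold 3, Green 3, Teal 3, Red 1.
Teal gets 4 under Jefferson and 3 under Hamilton.

Jefferson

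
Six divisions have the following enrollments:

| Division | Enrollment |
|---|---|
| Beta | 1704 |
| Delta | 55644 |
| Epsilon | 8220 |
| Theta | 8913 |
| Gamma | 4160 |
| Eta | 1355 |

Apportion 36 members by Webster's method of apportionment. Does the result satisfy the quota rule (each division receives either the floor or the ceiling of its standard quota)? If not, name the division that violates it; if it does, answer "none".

Delta

Standard quotas: Beta 0.767, Delta 25.041, Epsilon 3.699, Theta 4.011, Gamma 1.872, Eta 0.610.
Webster allocation: Beta 1, Delta 24, Epsilon 4, Theta 4, Gamma 2, Eta 1.
Delta has quota 25.041 (lower 25, upper 26) but receives 24 — outside the quota interval.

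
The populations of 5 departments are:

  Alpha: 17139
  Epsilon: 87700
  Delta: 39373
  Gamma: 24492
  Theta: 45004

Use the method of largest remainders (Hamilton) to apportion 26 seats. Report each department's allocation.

Standard divisor: 213708 ÷ 26 ≈ 8219.538.
Standard quotas: Alpha 2.0852, Epsilon 10.6697, Delta 4.7902, Gamma 2.9797, Theta 5.4752.
Lower quotas: Alpha 2, Epsilon 10, Delta 4, Gamma 2, Theta 5 (sum 23, leaving 3 seats).
Remainders in descending order: Gamma 0.9797, Delta 0.7902, Epsilon 0.6697, Theta 0.4752, Alpha 0.0852.
The surplus seats go to Gamma, Delta, Epsilon.

Alpha: 2; Epsilon: 11; Delta: 5; Gamma: 3; Theta: 5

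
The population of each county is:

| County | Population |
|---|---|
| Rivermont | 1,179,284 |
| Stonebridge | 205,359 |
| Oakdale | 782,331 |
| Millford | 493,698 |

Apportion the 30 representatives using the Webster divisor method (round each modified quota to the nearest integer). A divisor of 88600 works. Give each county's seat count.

Rivermont=13, Stonebridge=2, Oakdale=9, Millford=6

With modified divisor 88600: modified quotas Rivermont 13.310, Stonebridge 2.318, Oakdale 8.830, Millford 5.572.
Rounding to the nearest integer: Rivermont 13, Stonebridge 2, Oakdale 9, Millford 6 (total 30).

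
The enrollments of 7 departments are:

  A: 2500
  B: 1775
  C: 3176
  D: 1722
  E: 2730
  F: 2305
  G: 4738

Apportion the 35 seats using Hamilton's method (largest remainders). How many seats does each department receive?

A 5; B 3; C 6; D 3; E 5; F 4; G 9

Total 18946; standard divisor 18946/35 ≈ 541.314.
Standard quotas: A 4.618, B 3.279, C 5.867, D 3.181, E 5.043, F 4.258, G 8.753.
Lower quotas: A 4, B 3, C 5, D 3, E 5, F 4, G 8 (sum 32, leaving 3 seats).
Remainders in descending order: C 0.867, G 0.753, A 0.618, B 0.279, F 0.258, D 0.181, E 0.043.
The surplus seats go to C, G, A.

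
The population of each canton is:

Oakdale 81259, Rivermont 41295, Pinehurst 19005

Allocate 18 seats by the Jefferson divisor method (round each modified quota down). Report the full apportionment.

Standard divisor 141559/18 ≈ 7864.389; standard quotas: Oakdale 10.333, Rivermont 5.251, Pinehurst 2.417.
Rounding down gives 10, 5, 2 = 17 seats, so the divisor must be adjusted.
With modified divisor 7100: modified quotas Oakdale 11.445, Rivermont 5.816, Pinehurst 2.677.
Rounding down: Oakdale 11, Rivermont 5, Pinehurst 2 (total 18).

Oakdale=11; Rivermont=5; Pinehurst=2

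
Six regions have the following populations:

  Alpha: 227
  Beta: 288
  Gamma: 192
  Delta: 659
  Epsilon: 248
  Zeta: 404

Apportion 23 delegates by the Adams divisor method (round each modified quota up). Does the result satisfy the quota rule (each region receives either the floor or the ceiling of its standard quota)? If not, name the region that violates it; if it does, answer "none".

Standard quotas: Alpha 2.587, Beta 3.282, Gamma 2.188, Delta 7.511, Epsilon 2.827, Zeta 4.605.
Adams allocation: Alpha 3, Beta 3, Gamma 2, Delta 7, Epsilon 3, Zeta 5.
Every allocation lies between the lower and upper quota.

none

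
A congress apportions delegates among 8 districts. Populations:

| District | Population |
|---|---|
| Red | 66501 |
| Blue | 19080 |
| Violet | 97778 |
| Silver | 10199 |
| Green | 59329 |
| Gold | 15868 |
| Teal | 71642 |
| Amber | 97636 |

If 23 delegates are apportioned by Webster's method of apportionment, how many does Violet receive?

Standard divisor 438033/23 ≈ 19044.913; standard quotas: Red 3.492, Blue 1.002, Violet 5.134, Silver 0.536, Green 3.115, Gold 0.833, Teal 3.762, Amber 5.127.
Rounding to the nearest integer gives Red 3, Blue 1, Violet 5, Silver 1, Green 3, Gold 1, Teal 4, Amber 5 — total 23, matching the house size, so no adjustment is needed.
Violet receives 5.

5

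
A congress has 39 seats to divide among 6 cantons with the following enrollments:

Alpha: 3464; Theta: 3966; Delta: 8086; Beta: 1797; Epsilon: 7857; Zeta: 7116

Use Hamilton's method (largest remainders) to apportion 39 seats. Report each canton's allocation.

Standard divisor: 32286 ÷ 39 ≈ 827.846.
Standard quotas: Alpha 4.1844, Theta 4.7907, Delta 9.7675, Beta 2.1707, Epsilon 9.4909, Zeta 8.5958.
Lower quotas: Alpha 4, Theta 4, Delta 9, Beta 2, Epsilon 9, Zeta 8 (sum 36, leaving 3 seats).
Remainders in descending order: Theta 0.7907, Delta 0.7675, Zeta 0.5958, Epsilon 0.4909, Alpha 0.1844, Beta 0.1707.
Largest remainders: Theta, Delta, Zeta receive the extra seats.

Alpha=4; Theta=5; Delta=10; Beta=2; Epsilon=9; Zeta=9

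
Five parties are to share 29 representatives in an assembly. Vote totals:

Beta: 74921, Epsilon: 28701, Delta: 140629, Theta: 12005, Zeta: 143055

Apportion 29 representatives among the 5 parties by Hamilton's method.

Beta 6, Epsilon 2, Delta 10, Theta 1, Zeta 10

Total 399311; standard divisor 399311/29 ≈ 13769.345.
Standard quotas: Beta 5.4411, Epsilon 2.0844, Delta 10.2132, Theta 0.8719, Zeta 10.3894.
Lower quotas: Beta 5, Epsilon 2, Delta 10, Theta 0, Zeta 10 (sum 27, leaving 2 seats).
Remainders in descending order: Theta 0.8719, Beta 0.4411, Zeta 0.3894, Delta 0.2132, Epsilon 0.0844.
The surplus seats go to Theta, Beta.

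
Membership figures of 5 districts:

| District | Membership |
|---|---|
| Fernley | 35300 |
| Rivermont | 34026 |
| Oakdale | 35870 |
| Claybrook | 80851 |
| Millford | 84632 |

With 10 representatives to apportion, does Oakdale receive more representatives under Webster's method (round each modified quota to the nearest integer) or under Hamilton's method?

Hamilton

Webster: Fernley 1, Rivermont 1, Oakdale 1, Claybrook 3, Millford 4.
Hamilton: Fernley 1, Rivermont 1, Oakdale 2, Claybrook 3, Millford 3.
Oakdale gets 1 under Webster and 2 under Hamilton.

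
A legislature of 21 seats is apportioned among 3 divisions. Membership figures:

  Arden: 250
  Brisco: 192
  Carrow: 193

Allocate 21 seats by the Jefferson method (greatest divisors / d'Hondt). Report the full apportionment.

Arden 9, Brisco 6, Carrow 6

Standard divisor 635/21 ≈ 30.238; standard quotas: Arden 8.268, Brisco 6.350, Carrow 6.383.
Rounding down gives 8, 6, 6 = 20 seats, so the divisor must be adjusted.
With modified divisor 27.7: modified quotas Arden 9.025, Brisco 6.931, Carrow 6.968.
Rounding down: Arden 9, Brisco 6, Carrow 6 (total 21).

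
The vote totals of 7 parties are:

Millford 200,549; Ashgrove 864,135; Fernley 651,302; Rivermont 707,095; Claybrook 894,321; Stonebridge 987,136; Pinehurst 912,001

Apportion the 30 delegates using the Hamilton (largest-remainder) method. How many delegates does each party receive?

The standard divisor is 5216539/30 ≈ 173884.633.
Standard quotas: Millford 1.1533, Ashgrove 4.9696, Fernley 3.7456, Rivermont 4.0665, Claybrook 5.1432, Stonebridge 5.6770, Pinehurst 5.2449.
Lower quotas: Millford 1, Ashgrove 4, Fernley 3, Rivermont 4, Claybrook 5, Stonebridge 5, Pinehurst 5 (sum 27, leaving 3 seats).
Remainders in descending order: Ashgrove 0.9696, Fernley 0.7456, Stonebridge 0.6770, Pinehurst 0.2449, Millford 0.1533, Claybrook 0.1432, Rivermont 0.0665.
The surplus seats go to Ashgrove, Fernley, Stonebridge.

Millford=1; Ashgrove=5; Fernley=4; Rivermont=4; Claybrook=5; Stonebridge=6; Pinehurst=5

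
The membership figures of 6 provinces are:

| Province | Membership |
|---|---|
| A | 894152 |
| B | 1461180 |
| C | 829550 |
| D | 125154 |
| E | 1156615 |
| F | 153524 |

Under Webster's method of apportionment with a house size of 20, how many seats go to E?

5

Standard divisor 4620175/20 ≈ 231008.75; standard quotas: A 3.871, B 6.325, C 3.591, D 0.542, E 5.007, F 0.665.
Rounding to the nearest integer gives 4, 6, 4, 1, 5, 1 = 21 seats, so the divisor must be adjusted.
With modified divisor 239673: modified quotas A 3.731, B 6.097, C 3.461, D 0.522, E 4.826, F 0.641.
Rounding to the nearest integer: A 4, B 6, C 3, D 1, E 5, F 1 (total 20).
E receives 5.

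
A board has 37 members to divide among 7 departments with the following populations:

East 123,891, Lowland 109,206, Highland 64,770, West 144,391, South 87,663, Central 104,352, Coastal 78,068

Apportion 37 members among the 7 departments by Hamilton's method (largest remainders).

East: 6; Lowland: 6; Highland: 3; West: 8; South: 5; Central: 5; Coastal: 4

The standard divisor is 712341/37 ≈ 19252.459.
Standard quotas: East 6.4351, Lowland 5.6723, Highland 3.3642, West 7.4999, South 4.5533, Central 5.4202, Coastal 4.0550.
Lower quotas: East 6, Lowland 5, Highland 3, West 7, South 4, Central 5, Coastal 4 (sum 34, leaving 3 seats).
Remainders in descending order: Lowland 0.6723, South 0.5533, West 0.4999, East 0.4351, Central 0.4202, Highland 0.3642, Coastal 0.0550.
The surplus seats go to Lowland, South, West.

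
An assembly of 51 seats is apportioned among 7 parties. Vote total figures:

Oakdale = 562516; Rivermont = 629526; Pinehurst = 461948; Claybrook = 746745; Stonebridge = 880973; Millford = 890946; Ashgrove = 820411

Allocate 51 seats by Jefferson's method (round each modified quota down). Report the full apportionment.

Oakdale: 6, Rivermont: 6, Pinehurst: 5, Claybrook: 8, Stonebridge: 9, Millford: 9, Ashgrove: 8

Standard divisor 4993065/51 ≈ 97903.235; standard quotas: Oakdale 5.746, Rivermont 6.430, Pinehurst 4.718, Claybrook 7.627, Stonebridge 8.998, Millford 9.100, Ashgrove 8.380.
Rounding down gives 5, 6, 4, 7, 8, 9, 8 = 47 seats, so the divisor must be adjusted.
With modified divisor 91800: modified quotas Oakdale 6.128, Rivermont 6.858, Pinehurst 5.032, Claybrook 8.134, Stonebridge 9.597, Millford 9.705, Ashgrove 8.937.
Rounding down: Oakdale 6, Rivermont 6, Pinehurst 5, Claybrook 8, Stonebridge 9, Millford 9, Ashgrove 8 (total 51).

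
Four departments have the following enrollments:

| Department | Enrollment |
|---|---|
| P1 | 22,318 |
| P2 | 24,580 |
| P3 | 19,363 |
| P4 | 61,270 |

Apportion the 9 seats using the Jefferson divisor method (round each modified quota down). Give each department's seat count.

Standard divisor 127531/9 ≈ 14170.111; standard quotas: P1 1.575, P2 1.735, P3 1.366, P4 4.324.
Rounding down gives 1, 1, 1, 4 = 7 seats, so the divisor must be adjusted.
With modified divisor 11700: modified quotas P1 1.908, P2 2.101, P3 1.655, P4 5.237.
Rounding down: P1 1, P2 2, P3 1, P4 5 (total 9).

P1: 1, P2: 2, P3: 1, P4: 5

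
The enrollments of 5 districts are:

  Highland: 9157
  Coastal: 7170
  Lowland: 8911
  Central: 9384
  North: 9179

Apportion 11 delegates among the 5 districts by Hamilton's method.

Total 43801; standard divisor 43801/11 ≈ 3981.909.
Standard quotas: Highland 2.2997, Coastal 1.8006, Lowland 2.2379, Central 2.3567, North 2.3052.
Lower quotas: Highland 2, Coastal 1, Lowland 2, Central 2, North 2 (sum 9, leaving 2 seats).
Remainders in descending order: Coastal 0.8006, Central 0.3567, North 0.3052, Highland 0.2997, Lowland 0.2379.
Largest remainders: Coastal, Central receive the extra seats.

Highland 2; Coastal 2; Lowland 2; Central 3; North 2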